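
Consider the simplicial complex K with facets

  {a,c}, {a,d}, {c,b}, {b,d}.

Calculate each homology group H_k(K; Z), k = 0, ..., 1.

K has 4 vertices, 4 edges.
rank ∂_0 = 0, rank ∂_1 = 3 ⇒ b_0 = 4 − 0 − 3 = 1; all invariant factors of ∂_1 are 1 so no torsion. So H_0 = Z.
rank ∂_1 = 3, rank ∂_2 = 0 ⇒ b_1 = 4 − 3 − 0 = 1. So H_1 = Z.

H_0 = Z,  H_1 = Z.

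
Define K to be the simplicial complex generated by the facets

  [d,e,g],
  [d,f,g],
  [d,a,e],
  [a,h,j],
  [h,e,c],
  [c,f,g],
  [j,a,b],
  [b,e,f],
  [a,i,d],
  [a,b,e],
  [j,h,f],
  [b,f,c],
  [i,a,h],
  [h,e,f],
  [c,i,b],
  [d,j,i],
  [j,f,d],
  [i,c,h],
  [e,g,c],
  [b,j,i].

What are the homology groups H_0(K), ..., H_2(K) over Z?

We work with the vertex ordering a < b < c < d < e < f < g < h < i < j. The simplices of K, each written with vertices in increasing order, are:

  0-simplices (10): a, b, c, d, e, f, g, h, i, j
  1-simplices (30): ab, ad, ae, ah, ai, aj, bc, be, bf, bi, bj, ce, cf, cg, ch, ci, de, df, dg, di, dj, ef, eg, eh, fg, fh, fj, hi, hj, ij
  2-simplices (20): abe, abj, ade, adi, ahi, ahj, bcf, bci, bef, bij, ceg, ceh, cfg, chi, deg, dfg, dfj, dij, efh, fhj

giving chain groups C_0 ≅ Z^10, C_1 ≅ Z^30, C_2 ≅ Z^20.

The boundary map ∂_1: C_1 → C_0 maps an edge to its endpoints' difference, ∂[p,q] = q − p.
The resulting 10×30 matrix has rank 9, and its Smith normal form has invariant factors (1,1,1,1,1,1,1,1,1).

Boundary ∂_2: C_2 → C_1 maps a triangle to the signed sum of its edges. For instance
  ∂deg = eg − dg + de,
  ∂abe = be − ae + ab.
This gives a 30×20 integer matrix of rank 20; reducing to Smith normal form yields diagonal entries (1,1,1,1,1,1,1,1,1,1,1,1,1,1,1,1,1,1,1,2).

Computing H_k = (kernel of ∂_k) / (image of ∂_{k+1}):

  H_0: rank C_0 − rank ∂_1 = 10 − 9 = 1, and the invariant factors of ∂_1 are all 1, so H_0 = Z.
  H_1: rank ker ∂_1 − rank ∂_2 = (30 − 9) − 20 = 1, and ∂_2 has invariant factor 2 > 1, so H_1 = Z ⊕ Z/2.
  H_2: rank ker ∂_2 − rank ∂_3 = (20 − 20) − 0 = 0, and there is no ∂_3, so H_2 = 0.

(K is a triangulation of the Klein bottle.)

H_0 = Z,  H_1 = Z ⊕ Z/2,  H_2 = 0.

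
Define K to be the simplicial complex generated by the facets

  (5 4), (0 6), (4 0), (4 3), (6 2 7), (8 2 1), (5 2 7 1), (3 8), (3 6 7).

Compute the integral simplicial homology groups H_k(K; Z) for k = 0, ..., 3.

We work with the vertex ordering 0 < 1 < 2 < 3 < 4 < 5 < 6 < 7 < 8. The simplices of K, each written with vertices in increasing order, are:

  0-simplices (9): [0], [1], [2], [3], [4], [5], [6], [7], [8]
  1-simplices (17): [0,4], [0,6], [1,2], [1,5], [1,7], [1,8], [2,5], [2,6], [2,7], [2,8], [3,4], [3,6], [3,7], [3,8], [4,5], [5,7], [6,7]
  2-simplices (7): [1,2,5], [1,2,7], [1,2,8], [1,5,7], [2,5,7], [2,6,7], [3,6,7]
  3-simplices (1): [1,2,5,7]

giving chain groups C_0 ≅ Z^9, C_1 ≅ Z^17, C_2 ≅ Z^7, C_3 ≅ Z^1.

Boundary ∂_1: C_1 → C_0 maps an edge to its endpoints' difference, ∂[p,q] = q − p. For instance
  ∂[4,5] = [5] − [4].
The 9×17 boundary matrix has rank 8 and Smith normal form diag(1,1,1,1,1,1,1,1).

The boundary map ∂_2: C_2 → C_1 maps a triangle to the signed sum of its edges. For instance
  ∂[1,2,7] = [2,7] − [1,7] + [1,2],
  ∂[3,6,7] = [6,7] − [3,7] + [3,6].
The resulting 17×7 matrix has rank 6, and its Smith normal form has invariant factors (1,1,1,1,1,1).

The boundary map ∂_3: C_3 → C_2 sends each 3-simplex σ to the alternating sum Σ_i (−1)^i (σ with its i-th vertex removed). For instance
  ∂[1,2,5,7] = [2,5,7] − [1,5,7] + [1,2,7] − [1,2,5].
As a 7×1 matrix over Z this has rank 1, with invariant factors (1).

From H_k ≅ ker(∂_k) / im(∂_{k+1}) we obtain:

  H_0: rank C_0 − rank ∂_1 = 9 − 8 = 1, and the invariant factors of ∂_1 are all 1, so H_0 ≅ Z.
  H_1: rank ker ∂_1 − rank ∂_2 = (17 − 8) − 6 = 3, and the invariant factors of ∂_2 are all 1, so H_1 ≅ Z^3.
  H_2: rank ker ∂_2 − rank ∂_3 = (7 − 6) − 1 = 0, and the invariant factors of ∂_3 are all 1, so H_2 ≅ 0.
  H_3: rank ker ∂_3 − rank ∂_4 = (1 − 1) − 0 = 0, and there is no ∂_4, so H_3 ≅ 0.

As a check, the Euler characteristic is 9 − 17 + 7 − 1 = -2, which agrees with 1 − 3 + 0 − 0 = -2.

H_0 = Z,  H_1 = Z^3,  H_2 = 0,  H_3 = 0.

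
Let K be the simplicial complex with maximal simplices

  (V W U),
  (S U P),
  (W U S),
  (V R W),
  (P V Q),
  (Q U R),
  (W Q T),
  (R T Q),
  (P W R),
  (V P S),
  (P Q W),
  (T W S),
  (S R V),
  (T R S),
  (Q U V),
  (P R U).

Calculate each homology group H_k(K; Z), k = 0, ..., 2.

We work with the vertex ordering P < Q < R < S < T < U < V < W. The simplices of K, each written with vertices in increasing order, are:

  0-simplices (8): P, Q, R, S, T, U, V, W
  1-simplices (24): PQ, PR, PS, PU, PV, PW, QR, QT, QU, QV, QW, RS, RT, RU, RV, RW, ST, SU, SV, SW, TW, UV, UW, VW
  2-simplices (16): PQV, PQW, PRU, PRW, PSU, PSV, QRT, QRU, QTW, QUV, RST, RSV, RVW, STW, SUW, UVW

giving chain groups C_0 ≅ Z^8, C_1 ≅ Z^24, C_2 ≅ Z^16.

∂_1: C_1 → C_0 sends each edge [p,q] (with p < q) to q − p.
As a 8×24 matrix over Z this has rank 7, with invariant factors (1,1,1,1,1,1,1).

The boundary map ∂_2: C_2 → C_1 maps a triangle to the signed sum of its edges. For instance
  ∂STW = TW − SW + ST,
  ∂RST = ST − RT + RS.
The 24×16 boundary matrix has rank 15 and Smith normal form diag(1,1,1,1,1,1,1,1,1,1,1,1,1,1,1).

Now H_k = ker ∂_k / im ∂_{k+1}, so:

  H_0: rank C_0 − rank ∂_1 = 8 − 7 = 1, and the invariant factors of ∂_1 are all 1, so H_0 ≅ Z.
  H_1: rank ker ∂_1 − rank ∂_2 = (24 − 7) − 15 = 2, and the invariant factors of ∂_2 are all 1, so H_1 ≅ Z^2.
  H_2: rank ker ∂_2 − rank ∂_3 = (16 − 15) − 0 = 1, and there is no ∂_3, so H_2 ≅ Z.

(K is a triangulation of the torus T^2.)

H_0 ≅ Z,  H_1 ≅ Z^2,  H_2 ≅ Z.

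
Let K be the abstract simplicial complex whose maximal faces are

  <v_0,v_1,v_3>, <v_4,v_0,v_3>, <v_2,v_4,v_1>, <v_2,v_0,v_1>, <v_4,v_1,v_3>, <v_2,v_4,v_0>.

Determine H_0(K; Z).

Take the total order v_0 < v_1 < v_2 < v_3 < v_4 on the vertex set. Then K (dimension 2) consists of the simplices:

  0-simplices (5): [v_0], [v_1], [v_2], [v_3], [v_4]
  1-simplices (9): [v_0,v_1], [v_0,v_2], [v_0,v_3], [v_0,v_4], [v_1,v_2], [v_1,v_3], [v_1,v_4], [v_2,v_4], [v_3,v_4]
  2-simplices (6): [v_0,v_1,v_2], [v_0,v_1,v_3], [v_0,v_2,v_4], [v_0,v_3,v_4], [v_1,v_2,v_4], [v_1,v_3,v_4]

so the chain groups are C_0 ≅ Z^5, C_1 ≅ Z^9, C_2 ≅ Z^6.

Boundary ∂_1: C_1 → C_0 maps an edge to its endpoints' difference, ∂[p,q] = q − p.
This gives a 5×9 integer matrix of rank 4; reducing to Smith normal form yields diagonal entries (1,1,1,1).

∂_2: C_2 → C_1 acts by ∂[p,q,r] = [q,r] − [p,r] + [p,q]. For instance
  ∂[v_1,v_2,v_4] = [v_2,v_4] − [v_1,v_4] + [v_1,v_2],
  ∂[v_0,v_1,v_2] = [v_1,v_2] − [v_0,v_2] + [v_0,v_1].
The resulting 9×6 matrix has rank 5, and its Smith normal form has invariant factors (1,1,1,1,1).

Computing H_k = (kernel of ∂_k) / (image of ∂_{k+1}):

  H_0: rank C_0 − rank ∂_1 = 5 − 4 = 1, and the invariant factors of ∂_1 are all 1, so H_0 ≅ Z.

(K is a triangulation of the 2-sphere S^2.)

H_0 ≅ Z.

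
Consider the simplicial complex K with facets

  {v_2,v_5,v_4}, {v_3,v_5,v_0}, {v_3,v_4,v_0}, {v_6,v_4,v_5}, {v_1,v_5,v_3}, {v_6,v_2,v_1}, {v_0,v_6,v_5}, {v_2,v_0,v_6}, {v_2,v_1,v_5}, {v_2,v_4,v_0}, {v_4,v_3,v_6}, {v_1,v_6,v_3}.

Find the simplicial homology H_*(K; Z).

Order the vertices as v_0 < v_1 < v_2 < v_3 < v_4 < v_5 < v_6. Listing each simplex with vertices in this order, K has dimension 2 with simplices:

  0-simplices (7): [v_0], [v_1], [v_2], [v_3], [v_4], [v_5], [v_6]
  1-simplices (18): (18 of them)
  2-simplices (12): (12 of them)

Hence C_0 ≅ Z^7, C_1 ≅ Z^18, C_2 ≅ Z^12.

Boundary ∂_1: C_1 → C_0 is given by ∂[p,q] = [q] − [p].
This gives a 7×18 integer matrix of rank 6; reducing to Smith normal form yields diagonal entries (1,1,1,1,1,1).

Boundary ∂_2: C_2 → C_1 acts by ∂[p,q,r] = [q,r] − [p,r] + [p,q]. For instance
  ∂[v_0,v_5,v_6] = [v_5,v_6] − [v_0,v_6] + [v_0,v_5],
  ∂[v_1,v_3,v_6] = [v_3,v_6] − [v_1,v_6] + [v_1,v_3].
The 18×12 boundary matrix has rank 12 and Smith normal form diag(1,1,1,1,1,1,1,1,1,1,1,2).

From H_k ≅ ker(∂_k) / im(∂_{k+1}) we obtain:

  H_0: rank C_0 − rank ∂_1 = 7 − 6 = 1, and the invariant factors of ∂_1 are all 1, so H_0 ≅ Z.
  H_1: rank ker ∂_1 − rank ∂_2 = (18 − 6) − 12 = 0, and ∂_2 has invariant factor 2 > 1, so H_1 ≅ Z/2Z.
  H_2: rank ker ∂_2 − rank ∂_3 = (12 − 12) − 0 = 0, and there is no ∂_3, so H_2 ≅ 0.

(K is a triangulation of the real projective plane RP^2.)

H_0 = Z,  H_1 = Z/2Z,  H_2 = 0.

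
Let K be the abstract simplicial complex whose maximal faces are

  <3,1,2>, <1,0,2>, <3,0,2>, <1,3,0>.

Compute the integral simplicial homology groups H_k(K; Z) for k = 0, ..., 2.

H_0 = Z,  H_1 = 0,  H_2 = Z.

Fix the vertex order 0 < 1 < 2 < 3 and write every simplex with vertices in increasing order. Then dim K = 2 and the simplices of K are:

  0-simplices (4): [0], [1], [2], [3]
  1-simplices (6): [0,1], [0,2], [0,3], [1,2], [1,3], [2,3]
  2-simplices (4): [0,1,2], [0,1,3], [0,2,3], [1,2,3]

so the chain groups are C_0 ≅ Z^4, C_1 ≅ Z^6, C_2 ≅ Z^4.

Boundary ∂_1: C_1 → C_0 maps an edge to its endpoints' difference, ∂[p,q] = q − p.
The 4×6 boundary matrix has rank 3 and Smith normal form diag(1,1,1).

The boundary map ∂_2: C_2 → C_1 maps a triangle to the signed sum of its edges. For instance
  ∂[1,2,3] = [2,3] − [1,3] + [1,2],
  ∂[0,1,3] = [1,3] − [0,3] + [0,1].
The 6×4 boundary matrix has rank 3 and Smith normal form diag(1,1,1).

Computing H_k = (kernel of ∂_k) / (image of ∂_{k+1}):

  H_0: rank C_0 − rank ∂_1 = 4 − 3 = 1, and the invariant factors of ∂_1 are all 1, so H_0 ≅ Z.
  H_1: rank ker ∂_1 − rank ∂_2 = (6 − 3) − 3 = 0, and the invariant factors of ∂_2 are all 1, so H_1 ≅ 0.
  H_2: rank ker ∂_2 − rank ∂_3 = (4 − 3) − 0 = 1, and there is no ∂_3, so H_2 ≅ Z.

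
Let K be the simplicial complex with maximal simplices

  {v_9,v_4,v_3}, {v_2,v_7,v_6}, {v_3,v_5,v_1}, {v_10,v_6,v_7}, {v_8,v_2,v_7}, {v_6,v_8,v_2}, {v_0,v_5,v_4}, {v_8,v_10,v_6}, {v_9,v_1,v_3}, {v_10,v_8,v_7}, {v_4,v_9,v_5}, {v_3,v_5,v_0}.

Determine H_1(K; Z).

H_1 ≅ Z.

We work with the vertex ordering v_0 < v_1 < v_2 < v_3 < v_4 < v_5 < v_6 < v_7 < v_8 < v_9 < v_10. The simplices of K, each written with vertices in increasing order, are:

  0-simplices (11): [v_0], [v_1], [v_2], [v_3], [v_4], [v_5], [v_6], [v_7], [v_8], [v_9], [v_10]
  1-simplices (21): (21 of them)
  2-simplices (12): (12 of them)

giving chain groups C_0 ≅ Z^11, C_1 ≅ Z^21, C_2 ≅ Z^12.

∂_1: C_1 → C_0 maps an edge to its endpoints' difference, ∂[p,q] = q − p. For instance
  ∂[v_2,v_6] = [v_6] − [v_2].
This gives a 11×21 integer matrix of rank 9; reducing to Smith normal form yields diagonal entries (1,1,1,1,1,1,1,1,1).

Boundary ∂_2: C_2 → C_1 sends each 2-simplex [p,q,r] to [q,r] − [p,r] + [p,q]. For instance
  ∂[v_1,v_3,v_5] = [v_3,v_5] − [v_1,v_5] + [v_1,v_3],
  ∂[v_2,v_6,v_7] = [v_6,v_7] − [v_2,v_7] + [v_2,v_6].
The 21×12 boundary matrix has rank 11 and Smith normal form diag(1,1,1,1,1,1,1,1,1,1,1).

Reading off H_k = ker ∂_k / im ∂_{k+1}:

  H_1: rank ker ∂_1 − rank ∂_2 = (21 − 9) − 11 = 1, and the invariant factors of ∂_2 are all 1, so H_1 ≅ Z.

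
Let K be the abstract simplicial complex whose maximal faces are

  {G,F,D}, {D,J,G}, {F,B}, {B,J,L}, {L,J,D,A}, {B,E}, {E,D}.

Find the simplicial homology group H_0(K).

Fix the vertex order A < B < D < E < F < G < J < L and write every simplex with vertices in increasing order. Then dim K = 3 and the simplices of K are:

  0-simplices (8): A, B, D, E, F, G, J, L
  1-simplices (15): AD, AJ, AL, BE, BF, BJ, BL, DE, DF, DG, DJ, DL, FG, GJ, JL
  2-simplices (7): ADJ, ADL, AJL, BJL, DFG, DGJ, DJL
  3-simplices (1): ADJL

Hence C_0 ≅ Z^8, C_1 ≅ Z^15, C_2 ≅ Z^7, C_3 ≅ Z^1.

∂_1: C_1 → C_0 is given by ∂[p,q] = [q] − [p]. For instance
  ∂DF = F − D.
This gives a 8×15 integer matrix of rank 7; reducing to Smith normal form yields diagonal entries (1,1,1,1,1,1,1).

Boundary ∂_2: C_2 → C_1 sends each 2-simplex [p,q,r] to [q,r] − [p,r] + [p,q]. For instance
  ∂ADL = DL − AL + AD,
  ∂DGJ = GJ − DJ + DG.
As a 15×7 matrix over Z this has rank 6, with invariant factors (1,1,1,1,1,1).

∂_3: C_3 → C_2 sends each 3-simplex σ to the alternating sum Σ_i (−1)^i (σ with its i-th vertex removed). For instance
  ∂ADJL = DJL − AJL + ADL − ADJ.
The 7×1 boundary matrix has rank 1 and Smith normal form diag(1).

Computing H_k = (kernel of ∂_k) / (image of ∂_{k+1}):

  H_0: rank C_0 − rank ∂_1 = 8 − 7 = 1, and the invariant factors of ∂_1 are all 1, so H_0 = Z.

H_0 = Z.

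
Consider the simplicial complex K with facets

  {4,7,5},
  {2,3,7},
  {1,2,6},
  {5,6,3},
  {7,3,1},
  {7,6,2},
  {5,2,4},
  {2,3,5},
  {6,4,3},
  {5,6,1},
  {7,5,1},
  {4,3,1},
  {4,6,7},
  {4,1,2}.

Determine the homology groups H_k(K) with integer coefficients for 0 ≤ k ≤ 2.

We work with the vertex ordering 1 < 2 < 3 < 4 < 5 < 6 < 7. The simplices of K, each written with vertices in increasing order, are:

  0-simplices (7): [1], [2], [3], [4], [5], [6], [7]
  1-simplices (21): [1,2], [1,3], [1,4], [1,5], [1,6], [1,7], [2,3], [2,4], [2,5], [2,6], [2,7], [3,4], [3,5], [3,6], [3,7], [4,5], [4,6], [4,7], [5,6], [5,7], [6,7]
  2-simplices (14): [1,2,4], [1,2,6], [1,3,4], [1,3,7], [1,5,6], [1,5,7], [2,3,5], [2,3,7], [2,4,5], [2,6,7], [3,4,6], [3,5,6], [4,5,7], [4,6,7]

Hence C_0 ≅ Z^7, C_1 ≅ Z^21, C_2 ≅ Z^14.

The boundary map ∂_1: C_1 → C_0 is given by ∂[p,q] = [q] − [p].
The 7×21 boundary matrix has rank 6 and Smith normal form diag(1,1,1,1,1,1).

∂_2: C_2 → C_1 sends each 2-simplex [p,q,r] to [q,r] − [p,r] + [p,q]. For instance
  ∂[4,5,7] = [5,7] − [4,7] + [4,5],
  ∂[1,3,4] = [3,4] − [1,4] + [1,3].
The 21×14 boundary matrix has rank 13 and Smith normal form diag(1,1,1,1,1,1,1,1,1,1,1,1,1).

Reading off H_k = ker ∂_k / im ∂_{k+1}:

  H_0: rank C_0 − rank ∂_1 = 7 − 6 = 1, and the invariant factors of ∂_1 are all 1, so H_0 ≅ Z.
  H_1: rank ker ∂_1 − rank ∂_2 = (21 − 6) − 13 = 2, and the invariant factors of ∂_2 are all 1, so H_1 ≅ Z^2.
  H_2: rank ker ∂_2 − rank ∂_3 = (14 − 13) − 0 = 1, and there is no ∂_3, so H_2 ≅ Z.

H_0 = Z,  H_1 = Z^2,  H_2 = Z.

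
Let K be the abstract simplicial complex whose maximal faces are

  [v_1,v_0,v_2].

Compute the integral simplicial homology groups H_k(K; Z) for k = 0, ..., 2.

We work with the vertex ordering v_0 < v_1 < v_2. The simplices of K, each written with vertices in increasing order, are:

  0-simplices (3): [v_0], [v_1], [v_2]
  1-simplices (3): [v_0,v_1], [v_0,v_2], [v_1,v_2]
  2-simplices (1): [v_0,v_1,v_2]

Hence C_0 ≅ Z^3, C_1 ≅ Z^3, C_2 ≅ Z^1.

∂_1: C_1 → C_0 sends each edge [p,q] (with p < q) to q − p.
The resulting 3×3 matrix has rank 2, and its Smith normal form has invariant factors (1,1).

The boundary map ∂_2: C_2 → C_1 sends each 2-simplex [p,q,r] to [q,r] − [p,r] + [p,q]. For instance
  ∂[v_0,v_1,v_2] = [v_1,v_2] − [v_0,v_2] + [v_0,v_1].
The 3×1 boundary matrix has rank 1 and Smith normal form diag(1).

Reading off H_k = ker ∂_k / im ∂_{k+1}:

  H_0: rank C_0 − rank ∂_1 = 3 − 2 = 1, and the invariant factors of ∂_1 are all 1, so H_0 = Z.
  H_1: rank ker ∂_1 − rank ∂_2 = (3 − 2) − 1 = 0, and the invariant factors of ∂_2 are all 1, so H_1 = 0.
  H_2: rank ker ∂_2 − rank ∂_3 = (1 − 1) − 0 = 0, and there is no ∂_3, so H_2 = 0.

H_0 ≅ Z,  H_1 = 0,  H_2 = 0.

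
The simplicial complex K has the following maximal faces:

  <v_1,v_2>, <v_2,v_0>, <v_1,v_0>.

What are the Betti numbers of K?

b_0 = 1, b_1 = 1.

Take the total order v_0 < v_1 < v_2 on the vertex set. Then K (dimension 1) consists of the simplices:

  0-simplices (3): [v_0], [v_1], [v_2]
  1-simplices (3): [v_0,v_1], [v_0,v_2], [v_1,v_2]

so the chain groups are C_0 ≅ Z^3, C_1 ≅ Z^3.

Boundary ∂_1: C_1 → C_0 is given by ∂[p,q] = [q] − [p].
This gives a 3×3 integer matrix of rank 2; reducing to Smith normal form yields diagonal entries (1,1).

Reading off H_k = ker ∂_k / im ∂_{k+1}:

  H_0: rank C_0 − rank ∂_1 = 3 − 2 = 1, and the invariant factors of ∂_1 are all 1, so H_0 ≅ Z.
  H_1: rank ker ∂_1 − rank ∂_2 = (3 − 2) − 0 = 1, and there is no ∂_2, so H_1 ≅ Z.

Hence the Betti numbers are b_0 = 1, b_1 = 1.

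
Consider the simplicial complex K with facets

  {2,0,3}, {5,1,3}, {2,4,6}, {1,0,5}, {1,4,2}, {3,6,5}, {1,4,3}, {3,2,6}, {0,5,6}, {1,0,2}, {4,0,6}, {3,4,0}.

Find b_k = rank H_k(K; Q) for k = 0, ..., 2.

b_0 = 1, b_1 = 0, b_2 = 0.

We work with the vertex ordering 0 < 1 < 2 < 3 < 4 < 5 < 6. The simplices of K, each written with vertices in increasing order, are:

  0-simplices (7): [0], [1], [2], [3], [4], [5], [6]
  1-simplices (18): [0,1], [0,2], [0,3], [0,4], [0,5], [0,6], [1,2], [1,3], [1,4], [1,5], [2,3], [2,4], [2,6], [3,4], [3,5], [3,6], [4,6], [5,6]
  2-simplices (12): [0,1,2], [0,1,5], [0,2,3], [0,3,4], [0,4,6], [0,5,6], [1,2,4], [1,3,4], [1,3,5], [2,3,6], [2,4,6], [3,5,6]

giving chain groups C_0 ≅ Z^7, C_1 ≅ Z^18, C_2 ≅ Z^12.

Boundary ∂_1: C_1 → C_0 maps an edge to its endpoints' difference, ∂[p,q] = q − p.
The 7×18 boundary matrix has rank 6 and Smith normal form diag(1,1,1,1,1,1).

The boundary map ∂_2: C_2 → C_1 maps a triangle to the signed sum of its edges. For instance
  ∂[1,3,5] = [3,5] − [1,5] + [1,3],
  ∂[2,3,6] = [3,6] − [2,6] + [2,3].
The 18×12 boundary matrix has rank 12 and Smith normal form diag(1,1,1,1,1,1,1,1,1,1,1,2).

From H_k ≅ ker(∂_k) / im(∂_{k+1}) we obtain:

  H_0: rank C_0 − rank ∂_1 = 7 − 6 = 1, and the invariant factors of ∂_1 are all 1, so H_0 = Z.
  H_1: rank ker ∂_1 − rank ∂_2 = (18 − 6) − 12 = 0, and ∂_2 has invariant factor 2 > 1, so H_1 = Z/2.
  H_2: rank ker ∂_2 − rank ∂_3 = (12 − 12) − 0 = 0, and there is no ∂_3, so H_2 = 0.

As a check, the Euler characteristic is 7 − 18 + 12 = 1, which agrees with 1 − 0 + 0 = 1.

Hence the Betti numbers are b_0 = 1, b_1 = 0, b_2 = 0.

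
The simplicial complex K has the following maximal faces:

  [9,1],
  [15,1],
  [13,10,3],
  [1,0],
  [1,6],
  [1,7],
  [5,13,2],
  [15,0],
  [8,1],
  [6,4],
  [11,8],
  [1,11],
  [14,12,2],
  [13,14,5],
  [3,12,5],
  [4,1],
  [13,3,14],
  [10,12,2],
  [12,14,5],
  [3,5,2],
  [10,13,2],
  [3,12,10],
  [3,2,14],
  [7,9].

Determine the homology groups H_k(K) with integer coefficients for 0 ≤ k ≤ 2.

We work with the vertex ordering 0 < 1 < 2 < 3 < 4 < 5 < 6 < 7 < 8 < 9 < 10 < 11 < 12 < 13 < 14 < 15. The simplices of K, each written with vertices in increasing order, are:

  0-simplices (16): [0], [1], [2], [3], [4], [5], [6], [7], [8], [9], [10], [11], [12], [13], [14], [15]
  1-simplices (30): (30 of them)
  2-simplices (12): [2,3,5], [2,3,14], [2,5,13], [2,10,12], [2,10,13], [2,12,14], [3,5,12], [3,10,12], [3,10,13], [3,13,14], [5,12,14], [5,13,14]

Hence C_0 ≅ Z^16, C_1 ≅ Z^30, C_2 ≅ Z^12.

∂_1: C_1 → C_0 maps an edge to its endpoints' difference, ∂[p,q] = q − p.
As a 16×30 matrix over Z this has rank 14, with invariant factors (1,1,1,1,1,1,1,1,1,1,1,1,1,1).

The boundary map ∂_2: C_2 → C_1 acts by ∂[p,q,r] = [q,r] − [p,r] + [p,q]. For instance
  ∂[2,10,13] = [10,13] − [2,13] + [2,10],
  ∂[2,3,5] = [3,5] − [2,5] + [2,3].
As a 30×12 matrix over Z this has rank 12, with invariant factors (1,1,1,1,1,1,1,1,1,1,1,2).

Reading off H_k = ker ∂_k / im ∂_{k+1}:

  H_0: rank C_0 − rank ∂_1 = 16 − 14 = 2, and the invariant factors of ∂_1 are all 1, so H_0 = Z^2.
  H_1: rank ker ∂_1 − rank ∂_2 = (30 − 14) − 12 = 4, and ∂_2 has invariant factor 2 > 1, so H_1 = Z^4 ⊕ Z/2Z.
  H_2: rank ker ∂_2 − rank ∂_3 = (12 − 12) − 0 = 0, and there is no ∂_3, so H_2 = 0.

H_0 ≅ Z^2,  H_1 ≅ Z^4 ⊕ Z/2Z,  H_2 = 0.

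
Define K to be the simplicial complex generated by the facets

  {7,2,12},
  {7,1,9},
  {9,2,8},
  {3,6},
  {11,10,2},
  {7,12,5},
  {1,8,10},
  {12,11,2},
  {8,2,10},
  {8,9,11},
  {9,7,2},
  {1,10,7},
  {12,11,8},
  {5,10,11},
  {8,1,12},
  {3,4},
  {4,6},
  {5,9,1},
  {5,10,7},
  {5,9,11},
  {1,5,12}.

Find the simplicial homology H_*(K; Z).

H_0 ≅ Z^2,  H_1 ≅ Z^2 ⊕ Z/2,  H_2 = 0.

We work with the vertex ordering 1 < 2 < 3 < 4 < 5 < 6 < 7 < 8 < 9 < 10 < 11 < 12. The simplices of K, each written with vertices in increasing order, are:

  0-simplices (12): [1], [2], [3], [4], [5], [6], [7], [8], [9], [10], [11], [12]
  1-simplices (30): (30 of them)
  2-simplices (18): (18 of them)

giving chain groups C_0 ≅ Z^12, C_1 ≅ Z^30, C_2 ≅ Z^18.

The boundary map ∂_1: C_1 → C_0 maps an edge to its endpoints' difference, ∂[p,q] = q − p.
The 12×30 boundary matrix has rank 10 and Smith normal form diag(1,1,1,1,1,1,1,1,1,1).

∂_2: C_2 → C_1 acts by ∂[p,q,r] = [q,r] − [p,r] + [p,q]. For instance
  ∂[1,8,12] = [8,12] − [1,12] + [1,8],
  ∂[2,7,12] = [7,12] − [2,12] + [2,7].
The resulting 30×18 matrix has rank 18, and its Smith normal form has invariant factors (1,1,1,1,1,1,1,1,1,1,1,1,1,1,1,1,1,2).

Now H_k = ker ∂_k / im ∂_{k+1}, so:

  H_0: rank C_0 − rank ∂_1 = 12 − 10 = 2, and the invariant factors of ∂_1 are all 1, so H_0 ≅ Z^2.
  H_1: rank ker ∂_1 − rank ∂_2 = (30 − 10) − 18 = 2, and ∂_2 has invariant factor 2 > 1, so H_1 ≅ Z^2 ⊕ Z/2.
  H_2: rank ker ∂_2 − rank ∂_3 = (18 − 18) − 0 = 0, and there is no ∂_3, so H_2 ≅ 0.

As a check, the Euler characteristic is 12 − 30 + 18 = 0, which agrees with 2 − 2 + 0 = 0.
(K is a triangulation of the disjoint union of the Klein bottle and the circle S^1.)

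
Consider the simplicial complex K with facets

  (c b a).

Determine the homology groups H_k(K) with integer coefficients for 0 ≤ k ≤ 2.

H_0 ≅ Z,  H_1 = 0,  H_2 = 0.

Order the vertices as a < b < c. Listing each simplex with vertices in this order, K has dimension 2 with simplices:

  0-simplices (3): a, b, c
  1-simplices (3): ab, ac, bc
  2-simplices (1): abc

Hence C_0 ≅ Z^3, C_1 ≅ Z^3, C_2 ≅ Z^1.

∂_1: C_1 → C_0 sends each edge [p,q] (with p < q) to q − p. For instance
  ∂ab = b − a.
The 3×3 boundary matrix has rank 2 and Smith normal form diag(1,1).

Boundary ∂_2: C_2 → C_1 acts by ∂[p,q,r] = [q,r] − [p,r] + [p,q]. For instance
  ∂abc = bc − ac + ab.
This gives a 3×1 integer matrix of rank 1; reducing to Smith normal form yields diagonal entries (1).

Reading off H_k = ker ∂_k / im ∂_{k+1}:

  H_0: rank C_0 − rank ∂_1 = 3 − 2 = 1, and the invariant factors of ∂_1 are all 1, so H_0 = Z.
  H_1: rank ker ∂_1 − rank ∂_2 = (3 − 2) − 1 = 0, and the invariant factors of ∂_2 are all 1, so H_1 = 0.
  H_2: rank ker ∂_2 − rank ∂_3 = (1 − 1) − 0 = 0, and there is no ∂_3, so H_2 = 0.

(K is a triangulation of the 2-simplex.)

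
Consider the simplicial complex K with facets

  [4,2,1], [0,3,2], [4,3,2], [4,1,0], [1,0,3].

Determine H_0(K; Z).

H_0 ≅ Z.

Fix the vertex order 0 < 1 < 2 < 3 < 4 and write every simplex with vertices in increasing order. Then dim K = 2 and the simplices of K are:

  0-simplices (5): [0], [1], [2], [3], [4]
  1-simplices (10): [0,1], [0,2], [0,3], [0,4], [1,2], [1,3], [1,4], [2,3], [2,4], [3,4]
  2-simplices (5): [0,1,3], [0,1,4], [0,2,3], [1,2,4], [2,3,4]

Hence C_0 ≅ Z^5, C_1 ≅ Z^10, C_2 ≅ Z^5.

Boundary ∂_1: C_1 → C_0 maps an edge to its endpoints' difference, ∂[p,q] = q − p. For instance
  ∂[2,4] = [4] − [2].
The resulting 5×10 matrix has rank 4, and its Smith normal form has invariant factors (1,1,1,1).

∂_2: C_2 → C_1 maps a triangle to the signed sum of its edges. For instance
  ∂[0,1,3] = [1,3] − [0,3] + [0,1],
  ∂[0,2,3] = [2,3] − [0,3] + [0,2].
As a 10×5 matrix over Z this has rank 5, with invariant factors (1,1,1,1,1).

From H_k ≅ ker(∂_k) / im(∂_{k+1}) we obtain:

  H_0: rank C_0 − rank ∂_1 = 5 − 4 = 1, and the invariant factors of ∂_1 are all 1, so H_0 ≅ Z.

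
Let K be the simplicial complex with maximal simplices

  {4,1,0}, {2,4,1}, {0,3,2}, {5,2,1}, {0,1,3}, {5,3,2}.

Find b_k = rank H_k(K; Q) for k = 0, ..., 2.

Order the vertices as 0 < 1 < 2 < 3 < 4 < 5. Listing each simplex with vertices in this order, K has dimension 2 with simplices:

  0-simplices (6): [0], [1], [2], [3], [4], [5]
  1-simplices (12): [0,1], [0,2], [0,3], [0,4], [1,2], [1,3], [1,4], [1,5], [2,3], [2,4], [2,5], [3,5]
  2-simplices (6): [0,1,3], [0,1,4], [0,2,3], [1,2,4], [1,2,5], [2,3,5]

so the chain groups are C_0 ≅ Z^6, C_1 ≅ Z^12, C_2 ≅ Z^6.

Boundary ∂_1: C_1 → C_0 is given by ∂[p,q] = [q] − [p]. For instance
  ∂[2,3] = [3] − [2].
The 6×12 boundary matrix has rank 5 and Smith normal form diag(1,1,1,1,1).

The boundary map ∂_2: C_2 → C_1 acts by ∂[p,q,r] = [q,r] − [p,r] + [p,q]. For instance
  ∂[2,3,5] = [3,5] − [2,5] + [2,3],
  ∂[0,1,3] = [1,3] − [0,3] + [0,1].
The 12×6 boundary matrix has rank 6 and Smith normal form diag(1,1,1,1,1,1).

Now H_k = ker ∂_k / im ∂_{k+1}, so:

  H_0: rank C_0 − rank ∂_1 = 6 − 5 = 1, and the invariant factors of ∂_1 are all 1, so H_0 ≅ Z.
  H_1: rank ker ∂_1 − rank ∂_2 = (12 − 5) − 6 = 1, and the invariant factors of ∂_2 are all 1, so H_1 ≅ Z.
  H_2: rank ker ∂_2 − rank ∂_3 = (6 − 6) − 0 = 0, and there is no ∂_3, so H_2 ≅ 0.

As a check, the Euler characteristic is 6 − 12 + 6 = 0, which agrees with 1 − 1 + 0 = 0.

Hence the Betti numbers are b_0 = 1, b_1 = 1, b_2 = 0.

b_0 = 1, b_1 = 1, b_2 = 0.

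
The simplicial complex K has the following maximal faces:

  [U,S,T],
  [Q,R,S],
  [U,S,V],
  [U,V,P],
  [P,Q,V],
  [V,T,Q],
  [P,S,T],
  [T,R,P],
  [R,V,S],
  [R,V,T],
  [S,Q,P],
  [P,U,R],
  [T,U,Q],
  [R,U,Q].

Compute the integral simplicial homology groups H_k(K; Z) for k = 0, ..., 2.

Fix the vertex order P < Q < R < S < T < U < V and write every simplex with vertices in increasing order. Then dim K = 2 and the simplices of K are:

  0-simplices (7): P, Q, R, S, T, U, V
  1-simplices (21): PQ, PR, PS, PT, PU, PV, QR, QS, QT, QU, QV, RS, RT, RU, RV, ST, SU, SV, TU, TV, UV
  2-simplices (14): PQS, PQV, PRT, PRU, PST, PUV, QRS, QRU, QTU, QTV, RSV, RTV, STU, SUV

so the chain groups are C_0 ≅ Z^7, C_1 ≅ Z^21, C_2 ≅ Z^14.

Boundary ∂_1: C_1 → C_0 sends each edge [p,q] (with p < q) to q − p. For instance
  ∂QS = S − Q.
The 7×21 boundary matrix has rank 6 and Smith normal form diag(1,1,1,1,1,1).

The boundary map ∂_2: C_2 → C_1 sends each 2-simplex [p,q,r] to [q,r] − [p,r] + [p,q]. For instance
  ∂RTV = TV − RV + RT,
  ∂SUV = UV − SV + SU.
The resulting 21×14 matrix has rank 13, and its Smith normal form has invariant factors (1,1,1,1,1,1,1,1,1,1,1,1,1).

Now H_k = ker ∂_k / im ∂_{k+1}, so:

  H_0: rank C_0 − rank ∂_1 = 7 − 6 = 1, and the invariant factors of ∂_1 are all 1, so H_0 ≅ Z.
  H_1: rank ker ∂_1 − rank ∂_2 = (21 − 6) − 13 = 2, and the invariant factors of ∂_2 are all 1, so H_1 ≅ Z^2.
  H_2: rank ker ∂_2 − rank ∂_3 = (14 − 13) − 0 = 1, and there is no ∂_3, so H_2 ≅ Z.

As a check, the Euler characteristic is 7 − 21 + 14 = 0, which agrees with 1 − 2 + 1 = 0.

H_0 = Z,  H_1 = Z^2,  H_2 = Z.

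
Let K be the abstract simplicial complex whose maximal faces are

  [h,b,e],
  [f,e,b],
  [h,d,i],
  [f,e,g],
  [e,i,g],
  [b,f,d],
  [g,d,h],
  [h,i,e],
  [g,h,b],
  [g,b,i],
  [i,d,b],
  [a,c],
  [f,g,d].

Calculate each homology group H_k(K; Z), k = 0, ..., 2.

H_0 ≅ Z^2,  H_1 ≅ Z/2Z,  H_2 = 0.

Order the vertices as a < b < c < d < e < f < g < h < i. Listing each simplex with vertices in this order, K has dimension 2 with simplices:

  0-simplices (9): a, b, c, d, e, f, g, h, i
  1-simplices (19): ac, bd, be, bf, bg, bh, bi, df, dg, dh, di, ef, eg, eh, ei, fg, gh, gi, hi
  2-simplices (12): bdf, bdi, bef, beh, bgh, bgi, dfg, dgh, dhi, efg, egi, ehi

Hence C_0 ≅ Z^9, C_1 ≅ Z^19, C_2 ≅ Z^12.

The boundary map ∂_1: C_1 → C_0 maps an edge to its endpoints' difference, ∂[p,q] = q − p. For instance
  ∂dh = h − d.
This gives a 9×19 integer matrix of rank 7; reducing to Smith normal form yields diagonal entries (1,1,1,1,1,1,1).

The boundary map ∂_2: C_2 → C_1 sends each 2-simplex [p,q,r] to [q,r] − [p,r] + [p,q]. For instance
  ∂dgh = gh − dh + dg,
  ∂efg = fg − eg + ef.
The 19×12 boundary matrix has rank 12 and Smith normal form diag(1,1,1,1,1,1,1,1,1,1,1,2).

Now H_k = ker ∂_k / im ∂_{k+1}, so:

  H_0: rank C_0 − rank ∂_1 = 9 − 7 = 2, and the invariant factors of ∂_1 are all 1, so H_0 = Z^2.
  H_1: rank ker ∂_1 − rank ∂_2 = (19 − 7) − 12 = 0, and ∂_2 has invariant factor 2 > 1, so H_1 = Z/2Z.
  H_2: rank ker ∂_2 − rank ∂_3 = (12 − 12) − 0 = 0, and there is no ∂_3, so H_2 = 0.

As a check, the Euler characteristic is 9 − 19 + 12 = 2, which agrees with 2 − 0 + 0 = 2.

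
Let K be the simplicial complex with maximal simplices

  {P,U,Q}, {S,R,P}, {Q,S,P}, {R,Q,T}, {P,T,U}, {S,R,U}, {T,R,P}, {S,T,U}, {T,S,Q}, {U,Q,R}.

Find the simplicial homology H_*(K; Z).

K has 6 vertices, 15 edges, 10 triangles.
rank ∂_0 = 0, rank ∂_1 = 5 ⇒ b_0 = 6 − 0 − 5 = 1; all invariant factors of ∂_1 are 1 so no torsion. So H_0 = Z.
rank ∂_1 = 5, rank ∂_2 = 10 ⇒ b_1 = 15 − 5 − 10 = 0; ∂_2 has invariant factor(s) [2] giving torsion. So H_1 = Z/2.
rank ∂_2 = 10, rank ∂_3 = 0 ⇒ b_2 = 10 − 10 − 0 = 0. So H_2 = 0.

H_0 ≅ Z,  H_1 ≅ Z/2,  H_2 = 0.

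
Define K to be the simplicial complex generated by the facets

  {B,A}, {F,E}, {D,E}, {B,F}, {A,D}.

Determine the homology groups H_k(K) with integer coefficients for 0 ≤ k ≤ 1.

Fix the vertex order A < B < D < E < F and write every simplex with vertices in increasing order. Then dim K = 1 and the simplices of K are:

  0-simplices (5): A, B, D, E, F
  1-simplices (5): AB, AD, BF, DE, EF

Hence C_0 ≅ Z^5, C_1 ≅ Z^5.

∂_1: C_1 → C_0 sends each edge [p,q] (with p < q) to q − p.
This gives a 5×5 integer matrix of rank 4; reducing to Smith normal form yields diagonal entries (1,1,1,1).

Reading off H_k = ker ∂_k / im ∂_{k+1}:

  H_0: rank C_0 − rank ∂_1 = 5 − 4 = 1, and the invariant factors of ∂_1 are all 1, so H_0 = Z.
  H_1: rank ker ∂_1 − rank ∂_2 = (5 − 4) − 0 = 1, and there is no ∂_2, so H_1 = Z.

H_0 ≅ Z,  H_1 ≅ Z.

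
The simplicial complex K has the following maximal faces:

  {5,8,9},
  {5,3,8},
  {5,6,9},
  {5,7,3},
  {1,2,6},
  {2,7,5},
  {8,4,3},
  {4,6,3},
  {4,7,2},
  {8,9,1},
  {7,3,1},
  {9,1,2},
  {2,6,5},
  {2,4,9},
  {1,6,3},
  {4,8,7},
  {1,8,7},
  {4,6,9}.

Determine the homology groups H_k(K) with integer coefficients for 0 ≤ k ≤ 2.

Fix the vertex order 1 < 2 < 3 < 4 < 5 < 6 < 7 < 8 < 9 and write every simplex with vertices in increasing order. Then dim K = 2 and the simplices of K are:

  0-simplices (9): [1], [2], [3], [4], [5], [6], [7], [8], [9]
  1-simplices (27): (27 of them)
  2-simplices (18): [1,2,6], [1,2,9], [1,3,6], [1,3,7], [1,7,8], [1,8,9], [2,4,7], [2,4,9], [2,5,6], [2,5,7], [3,4,6], [3,4,8], [3,5,7], [3,5,8], [4,6,9], [4,7,8], [5,6,9], [5,8,9]

Hence C_0 ≅ Z^9, C_1 ≅ Z^27, C_2 ≅ Z^18.

The boundary map ∂_1: C_1 → C_0 is given by ∂[p,q] = [q] − [p]. For instance
  ∂[3,5] = [5] − [3].
The 9×27 boundary matrix has rank 8 and Smith normal form diag(1,1,1,1,1,1,1,1).

∂_2: C_2 → C_1 sends each 2-simplex [p,q,r] to [q,r] − [p,r] + [p,q]. For instance
  ∂[1,7,8] = [7,8] − [1,8] + [1,7],
  ∂[4,6,9] = [6,9] − [4,9] + [4,6].
This gives a 27×18 integer matrix of rank 18; reducing to Smith normal form yields diagonal entries (1,1,1,1,1,1,1,1,1,1,1,1,1,1,1,1,1,2).

Computing H_k = (kernel of ∂_k) / (image of ∂_{k+1}):

  H_0: rank C_0 − rank ∂_1 = 9 − 8 = 1, and the invariant factors of ∂_1 are all 1, so H_0 = Z.
  H_1: rank ker ∂_1 − rank ∂_2 = (27 − 8) − 18 = 1, and ∂_2 has invariant factor 2 > 1, so H_1 = Z ⊕ Z/2Z.
  H_2: rank ker ∂_2 − rank ∂_3 = (18 − 18) − 0 = 0, and there is no ∂_3, so H_2 = 0.

H_0 ≅ Z,  H_1 ≅ Z ⊕ Z/2Z,  H_2 = 0.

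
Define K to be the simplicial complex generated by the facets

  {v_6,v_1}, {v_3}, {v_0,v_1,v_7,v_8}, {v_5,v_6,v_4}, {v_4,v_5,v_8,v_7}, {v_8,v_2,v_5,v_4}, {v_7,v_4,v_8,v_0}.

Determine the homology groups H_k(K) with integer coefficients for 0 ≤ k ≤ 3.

H_0 = Z^2,  H_1 = Z,  H_2 = 0,  H_3 = 0.

Order the vertices as v_0 < v_1 < v_2 < v_3 < v_4 < v_5 < v_6 < v_7 < v_8. Listing each simplex with vertices in this order, K has dimension 3 with simplices:

  0-simplices (9): [v_0], [v_1], [v_2], [v_3], [v_4], [v_5], [v_6], [v_7], [v_8]
  1-simplices (18): (18 of them)
  2-simplices (14): (14 of them)
  3-simplices (4): [v_0,v_1,v_7,v_8], [v_0,v_4,v_7,v_8], [v_2,v_4,v_5,v_8], [v_4,v_5,v_7,v_8]

giving chain groups C_0 ≅ Z^9, C_1 ≅ Z^18, C_2 ≅ Z^14, C_3 ≅ Z^4.

∂_1: C_1 → C_0 is given by ∂[p,q] = [q] − [p]. For instance
  ∂[v_2,v_5] = [v_5] − [v_2].
The 9×18 boundary matrix has rank 7 and Smith normal form diag(1,1,1,1,1,1,1).

Boundary ∂_2: C_2 → C_1 sends each 2-simplex [p,q,r] to [q,r] − [p,r] + [p,q]. For instance
  ∂[v_0,v_4,v_8] = [v_4,v_8] − [v_0,v_8] + [v_0,v_4],
  ∂[v_1,v_7,v_8] = [v_7,v_8] − [v_1,v_8] + [v_1,v_7].
The resulting 18×14 matrix has rank 10, and its Smith normal form has invariant factors (1,1,1,1,1,1,1,1,1,1).

∂_3: C_3 → C_2 sends each 3-simplex σ to the alternating sum Σ_i (−1)^i (σ with its i-th vertex removed). For instance
  ∂[v_0,v_1,v_7,v_8] = [v_1,v_7,v_8] − [v_0,v_7,v_8] + [v_0,v_1,v_8] − [v_0,v_1,v_7],
  ∂[v_4,v_5,v_7,v_8] = [v_5,v_7,v_8] − [v_4,v_7,v_8] + [v_4,v_5,v_8] − [v_4,v_5,v_7].
The resulting 14×4 matrix has rank 4, and its Smith normal form has invariant factors (1,1,1,1).

Reading off H_k = ker ∂_k / im ∂_{k+1}:

  H_0: rank C_0 − rank ∂_1 = 9 − 7 = 2, and the invariant factors of ∂_1 are all 1, so H_0 ≅ Z^2.
  H_1: rank ker ∂_1 − rank ∂_2 = (18 − 7) − 10 = 1, and the invariant factors of ∂_2 are all 1, so H_1 ≅ Z.
  H_2: rank ker ∂_2 − rank ∂_3 = (14 − 10) − 4 = 0, and the invariant factors of ∂_3 are all 1, so H_2 ≅ 0.
  H_3: rank ker ∂_3 − rank ∂_4 = (4 − 4) − 0 = 0, and there is no ∂_4, so H_3 ≅ 0.

As a check, the Euler characteristic is 9 − 18 + 14 − 4 = 1, which agrees with 2 − 1 + 0 − 0 = 1.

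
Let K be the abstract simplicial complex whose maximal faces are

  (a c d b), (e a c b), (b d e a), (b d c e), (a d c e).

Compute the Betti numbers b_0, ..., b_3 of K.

b_0 = 1, b_1 = 0, b_2 = 0, b_3 = 1.

Take the total order a < b < c < d < e on the vertex set. Then K (dimension 3) consists of the simplices:

  0-simplices (5): a, b, c, d, e
  1-simplices (10): ab, ac, ad, ae, bc, bd, be, cd, ce, de
  2-simplices (10): abc, abd, abe, acd, ace, ade, bcd, bce, bde, cde
  3-simplices (5): abcd, abce, abde, acde, bcde

so the chain groups are C_0 ≅ Z^5, C_1 ≅ Z^10, C_2 ≅ Z^10, C_3 ≅ Z^5.

∂_1: C_1 → C_0 sends each edge [p,q] (with p < q) to q − p. For instance
  ∂cd = d − c.
As a 5×10 matrix over Z this has rank 4, with invariant factors (1,1,1,1).

∂_2: C_2 → C_1 acts by ∂[p,q,r] = [q,r] − [p,r] + [p,q]. For instance
  ∂ade = de − ae + ad,
  ∂bde = de − be + bd.
The resulting 10×10 matrix has rank 6, and its Smith normal form has invariant factors (1,1,1,1,1,1).

Boundary ∂_3: C_3 → C_2 sends each 3-simplex σ to the alternating sum Σ_i (−1)^i (σ with its i-th vertex removed). For instance
  ∂abde = bde − ade + abe − abd,
  ∂bcde = cde − bde + bce − bcd.
The 10×5 boundary matrix has rank 4 and Smith normal form diag(1,1,1,1).

Now H_k = ker ∂_k / im ∂_{k+1}, so:

  H_0: rank C_0 − rank ∂_1 = 5 − 4 = 1, and the invariant factors of ∂_1 are all 1, so H_0 ≅ Z.
  H_1: rank ker ∂_1 − rank ∂_2 = (10 − 4) − 6 = 0, and the invariant factors of ∂_2 are all 1, so H_1 ≅ 0.
  H_2: rank ker ∂_2 − rank ∂_3 = (10 − 6) − 4 = 0, and the invariant factors of ∂_3 are all 1, so H_2 ≅ 0.
  H_3: rank ker ∂_3 − rank ∂_4 = (5 − 4) − 0 = 1, and there is no ∂_4, so H_3 ≅ Z.

Hence the Betti numbers are b_0 = 1, b_1 = 0, b_2 = 0, b_3 = 1.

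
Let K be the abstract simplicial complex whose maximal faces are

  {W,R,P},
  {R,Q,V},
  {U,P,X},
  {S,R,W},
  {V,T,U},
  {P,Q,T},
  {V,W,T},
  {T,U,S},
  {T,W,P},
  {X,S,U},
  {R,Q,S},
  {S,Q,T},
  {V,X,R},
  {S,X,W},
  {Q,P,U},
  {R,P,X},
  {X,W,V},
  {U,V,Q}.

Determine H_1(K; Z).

We work with the vertex ordering P < Q < R < S < T < U < V < W < X. The simplices of K, each written with vertices in increasing order, are:

  0-simplices (9): P, Q, R, S, T, U, V, W, X
  1-simplices (27): PQ, PR, PT, PU, PW, PX, QR, QS, QT, QU, QV, RS, RV, RW, RX, ST, SU, SW, SX, TU, TV, TW, UV, UX, VW, VX, WX
  2-simplices (18): PQT, PQU, PRW, PRX, PTW, PUX, QRS, QRV, QST, QUV, RSW, RVX, STU, SUX, SWX, TUV, TVW, VWX

so the chain groups are C_0 ≅ Z^9, C_1 ≅ Z^27, C_2 ≅ Z^18.

The boundary map ∂_1: C_1 → C_0 maps an edge to its endpoints' difference, ∂[p,q] = q − p.
As a 9×27 matrix over Z this has rank 8, with invariant factors (1,1,1,1,1,1,1,1).

The boundary map ∂_2: C_2 → C_1 acts by ∂[p,q,r] = [q,r] − [p,r] + [p,q]. For instance
  ∂QRV = RV − QV + QR,
  ∂PQU = QU − PU + PQ.
The resulting 27×18 matrix has rank 18, and its Smith normal form has invariant factors (1,1,1,1,1,1,1,1,1,1,1,1,1,1,1,1,1,2).

Computing H_k = (kernel of ∂_k) / (image of ∂_{k+1}):

  H_1: rank ker ∂_1 − rank ∂_2 = (27 − 8) − 18 = 1, and ∂_2 has invariant factor 2 > 1, so H_1 ≅ Z ⊕ Z/2.

H_1 = Z ⊕ Z/2.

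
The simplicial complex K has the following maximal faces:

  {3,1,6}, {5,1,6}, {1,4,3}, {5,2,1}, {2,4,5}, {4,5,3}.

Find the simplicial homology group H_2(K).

H_2 = 0.

Order the vertices as 1 < 2 < 3 < 4 < 5 < 6. Listing each simplex with vertices in this order, K has dimension 2 with simplices:

  0-simplices (6): [1], [2], [3], [4], [5], [6]
  1-simplices (12): [1,2], [1,3], [1,4], [1,5], [1,6], [2,4], [2,5], [3,4], [3,5], [3,6], [4,5], [5,6]
  2-simplices (6): [1,2,5], [1,3,4], [1,3,6], [1,5,6], [2,4,5], [3,4,5]

so the chain groups are C_0 ≅ Z^6, C_1 ≅ Z^12, C_2 ≅ Z^6.

Boundary ∂_1: C_1 → C_0 maps an edge to its endpoints' difference, ∂[p,q] = q − p.
The 6×12 boundary matrix has rank 5 and Smith normal form diag(1,1,1,1,1).

∂_2: C_2 → C_1 maps a triangle to the signed sum of its edges. For instance
  ∂[1,3,6] = [3,6] − [1,6] + [1,3],
  ∂[3,4,5] = [4,5] − [3,5] + [3,4].
The resulting 12×6 matrix has rank 6, and its Smith normal form has invariant factors (1,1,1,1,1,1).

From H_k ≅ ker(∂_k) / im(∂_{k+1}) we obtain:

  H_2: rank ker ∂_2 − rank ∂_3 = (6 − 6) − 0 = 0, and there is no ∂_3, so H_2 = 0.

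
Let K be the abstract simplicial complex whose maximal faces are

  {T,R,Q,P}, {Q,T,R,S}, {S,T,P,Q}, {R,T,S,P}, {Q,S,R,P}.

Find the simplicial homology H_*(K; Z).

K has 5 vertices, 10 edges, 10 triangles, 5 3-simplices.
rank ∂_0 = 0, rank ∂_1 = 4 ⇒ b_0 = 5 − 0 − 4 = 1; all invariant factors of ∂_1 are 1 so no torsion. So H_0 ≅ Z.
rank ∂_1 = 4, rank ∂_2 = 6 ⇒ b_1 = 10 − 4 − 6 = 0; all invariant factors of ∂_2 are 1 so no torsion. So H_1 ≅ 0.
rank ∂_2 = 6, rank ∂_3 = 4 ⇒ b_2 = 10 − 6 − 4 = 0; all invariant factors of ∂_3 are 1 so no torsion. So H_2 ≅ 0.
rank ∂_3 = 4, rank ∂_4 = 0 ⇒ b_3 = 5 − 4 − 0 = 1. So H_3 ≅ Z.

H_0 = Z,  H_1 = 0,  H_2 = 0,  H_3 = Z.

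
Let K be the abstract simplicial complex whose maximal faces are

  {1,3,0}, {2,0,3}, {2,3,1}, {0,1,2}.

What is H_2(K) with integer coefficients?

Take the total order 0 < 1 < 2 < 3 on the vertex set. Then K (dimension 2) consists of the simplices:

  0-simplices (4): [0], [1], [2], [3]
  1-simplices (6): [0,1], [0,2], [0,3], [1,2], [1,3], [2,3]
  2-simplices (4): [0,1,2], [0,1,3], [0,2,3], [1,2,3]

Hence C_0 ≅ Z^4, C_1 ≅ Z^6, C_2 ≅ Z^4.

Boundary ∂_1: C_1 → C_0 is given by ∂[p,q] = [q] − [p]. For instance
  ∂[2,3] = [3] − [2].
The resulting 4×6 matrix has rank 3, and its Smith normal form has invariant factors (1,1,1).

The boundary map ∂_2: C_2 → C_1 maps a triangle to the signed sum of its edges. For instance
  ∂[0,2,3] = [2,3] − [0,3] + [0,2],
  ∂[0,1,2] = [1,2] − [0,2] + [0,1].
The 6×4 boundary matrix has rank 3 and Smith normal form diag(1,1,1).

Computing H_k = (kernel of ∂_k) / (image of ∂_{k+1}):

  H_2: rank ker ∂_2 − rank ∂_3 = (4 − 3) − 0 = 1, and there is no ∂_3, so H_2 = Z.

H_2 ≅ Z.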